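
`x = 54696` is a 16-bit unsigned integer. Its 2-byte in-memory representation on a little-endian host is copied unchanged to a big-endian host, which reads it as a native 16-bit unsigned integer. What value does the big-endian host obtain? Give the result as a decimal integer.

54696 in 16-bit hexadecimal is 0xD5A8.
Stored little-endian, the bytes at ascending addresses are A8 D5.
Read back as big-endian, the last byte is least significant, giving 0xA8D5.
0xA8D5 = 43221.

43221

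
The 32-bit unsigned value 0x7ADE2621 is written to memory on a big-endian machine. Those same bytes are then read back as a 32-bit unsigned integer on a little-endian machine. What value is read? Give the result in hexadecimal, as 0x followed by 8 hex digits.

0x2126DE7A

Stored big-endian, the bytes at ascending addresses are 7A DE 26 21.
Read back as little-endian, the first byte is least significant, giving 0x2126DE7A.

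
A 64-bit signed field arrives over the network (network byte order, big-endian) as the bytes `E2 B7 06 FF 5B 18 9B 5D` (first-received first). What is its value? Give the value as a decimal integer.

Big-endian stores the most-significant byte at the lowest address.
The bytes are already most-significant first: 0xE2B706FF5B189B5D.
Top bit is set, so as a signed 64-bit value this is 0xE2B706FF5B189B5D − 2^64 = -2110210206585021603.

-2110210206585021603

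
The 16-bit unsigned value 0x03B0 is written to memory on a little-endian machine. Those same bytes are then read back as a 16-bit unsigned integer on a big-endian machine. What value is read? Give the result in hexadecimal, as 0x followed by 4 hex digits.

Stored little-endian, the bytes at ascending addresses are B0 03.
Read back as big-endian, the last byte is least significant, giving 0xB003.

0xB003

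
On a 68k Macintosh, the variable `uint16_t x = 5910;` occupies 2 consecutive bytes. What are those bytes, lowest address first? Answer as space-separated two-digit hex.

5910 in hexadecimal, padded to 16 bits, is 0x1716.
Split into bytes (most-significant first): 17 16.
Big-endian: lowest address holds the most-significant byte.
So the memory order matches the most-significant-first order: 17 16.

17 16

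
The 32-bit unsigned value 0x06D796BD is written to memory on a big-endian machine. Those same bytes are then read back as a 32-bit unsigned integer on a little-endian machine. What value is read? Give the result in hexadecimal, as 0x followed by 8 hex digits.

Stored big-endian, the bytes at ascending addresses are 06 D7 96 BD.
Read back as little-endian, the first byte is least significant, giving 0xBD96D706.

0xBD96D706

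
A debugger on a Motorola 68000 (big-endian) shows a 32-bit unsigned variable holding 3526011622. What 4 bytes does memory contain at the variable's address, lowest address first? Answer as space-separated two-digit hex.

D2 2A AA E6

3526011622 in hexadecimal, padded to 32 bits, is 0xD22AAAE6.
Split into bytes (most-significant first): D2 2A AA E6.
Big-endian: lowest address holds the most-significant byte.
So the memory order matches the most-significant-first order: D2 2A AA E6.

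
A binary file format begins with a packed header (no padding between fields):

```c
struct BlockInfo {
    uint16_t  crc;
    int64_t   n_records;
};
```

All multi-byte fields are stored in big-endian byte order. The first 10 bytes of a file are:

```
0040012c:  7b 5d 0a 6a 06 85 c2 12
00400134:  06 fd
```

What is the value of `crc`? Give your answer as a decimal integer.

31581

`crc` is the first field, at byte offset 0, occupying 2 bytes.
Bytes at offsets 0..1: 7B 5D.
Big-endian: lowest address holds the most-significant byte.
The bytes are already most-significant first: 0x7B5D.
0x7B5D = 31581.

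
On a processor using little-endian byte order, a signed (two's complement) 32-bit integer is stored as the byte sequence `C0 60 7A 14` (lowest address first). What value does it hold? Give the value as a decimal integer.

In little-endian order the low byte comes first in memory.
Reassemble most-significant byte first: 14 7A 60 C0 → 0x147A60C0.
0x147A60C0 = 343564480.

343564480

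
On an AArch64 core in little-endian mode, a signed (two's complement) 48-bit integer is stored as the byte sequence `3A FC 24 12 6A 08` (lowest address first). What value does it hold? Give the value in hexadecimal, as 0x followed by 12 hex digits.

Little-endian: lowest address holds the least-significant byte.
Reassemble most-significant byte first: 08 6A 12 24 FC 3A → 0x086A1224FC3A.

0x086A1224FC3A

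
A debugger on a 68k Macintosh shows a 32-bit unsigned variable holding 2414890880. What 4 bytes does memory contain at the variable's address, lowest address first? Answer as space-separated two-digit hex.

2414890880 in hexadecimal, padded to 32 bits, is 0x8FF04F80.
Split into bytes (most-significant first): 8F F0 4F 80.
In big-endian order the high byte comes first in memory.
So the memory order matches the most-significant-first order: 8F F0 4F 80.

8F F0 4F 80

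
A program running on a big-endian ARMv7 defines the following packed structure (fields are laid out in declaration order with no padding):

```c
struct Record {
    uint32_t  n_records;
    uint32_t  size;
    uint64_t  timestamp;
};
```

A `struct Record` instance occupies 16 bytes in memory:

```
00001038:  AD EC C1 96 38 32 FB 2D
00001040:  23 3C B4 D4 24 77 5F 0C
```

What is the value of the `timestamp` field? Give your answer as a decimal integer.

`timestamp` follows `n_records` (4 B), `size` (4 B), so it starts at offset 4 + 4 = 8 and occupies 8 bytes.
Bytes at offsets 8..15: 23 3C B4 D4 24 77 5F 0C.
Big-endian stores the most-significant byte at the lowest address.
The bytes are already most-significant first: 0x233CB4D424775F0C.
0x233CB4D424775F0C = 2539103113167986444.

2539103113167986444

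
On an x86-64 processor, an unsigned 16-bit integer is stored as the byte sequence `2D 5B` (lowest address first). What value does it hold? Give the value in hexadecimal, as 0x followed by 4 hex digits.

0x5B2D

In little-endian order the low byte comes first in memory.
Reassemble most-significant byte first: 5B 2D → 0x5B2D.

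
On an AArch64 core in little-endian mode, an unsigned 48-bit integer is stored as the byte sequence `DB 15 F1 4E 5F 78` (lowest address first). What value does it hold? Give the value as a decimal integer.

132350741648859

Little-endian: lowest address holds the least-significant byte.
Reassemble most-significant byte first: 78 5F 4E F1 15 DB → 0x785F4EF115DB.
0x785F4EF115DB = 132350741648859.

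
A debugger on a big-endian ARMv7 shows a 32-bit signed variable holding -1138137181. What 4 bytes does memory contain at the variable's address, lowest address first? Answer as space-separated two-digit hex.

BC 29 67 A3

Two's complement of -1138137181 in 32 bits: 1138137181 = 0x43D6985D; invert → 0xBC2967A2; add 1 → 0xBC2967A3.
Split into bytes (most-significant first): BC 29 67 A3.
Big-endian stores the most-significant byte at the lowest address.
So the memory order matches the most-significant-first order: BC 29 67 A3.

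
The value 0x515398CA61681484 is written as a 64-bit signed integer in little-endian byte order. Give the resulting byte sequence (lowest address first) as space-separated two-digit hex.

Split into bytes (most-significant first): 51 53 98 CA 61 68 14 84.
Little-endian: lowest address holds the least-significant byte.
So at ascending addresses the bytes are 84 14 68 61 CA 98 53 51.

84 14 68 61 CA 98 53 51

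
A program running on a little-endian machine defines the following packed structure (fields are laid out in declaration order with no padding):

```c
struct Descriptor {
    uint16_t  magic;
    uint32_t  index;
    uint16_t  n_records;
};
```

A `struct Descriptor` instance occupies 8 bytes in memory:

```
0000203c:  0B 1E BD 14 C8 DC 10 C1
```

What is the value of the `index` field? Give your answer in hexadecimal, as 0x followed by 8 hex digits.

0xDCC814BD

`index` follows `magic` (2 bytes), so it starts at byte offset 2 and occupies 4 bytes.
Bytes at offsets 2..5: BD 14 C8 DC.
Little-endian: lowest address holds the least-significant byte.
Reassemble most-significant byte first: DC C8 14 BD → 0xDCC814BD.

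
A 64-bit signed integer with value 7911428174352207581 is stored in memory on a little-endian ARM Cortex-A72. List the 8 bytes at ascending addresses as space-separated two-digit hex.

DD CE 47 0E 02 0A CB 6D

7911428174352207581 in hexadecimal, padded to 64 bits, is 0x6DCB0A020E47CEDD.
Split into bytes (most-significant first): 6D CB 0A 02 0E 47 CE DD.
Little-endian stores the least-significant byte at the lowest address.
So at ascending addresses the bytes are DD CE 47 0E 02 0A CB 6D.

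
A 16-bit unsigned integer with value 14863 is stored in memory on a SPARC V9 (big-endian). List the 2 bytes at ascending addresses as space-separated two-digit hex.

14863 in hexadecimal, padded to 16 bits, is 0x3A0F.
Split into bytes (most-significant first): 3A 0F.
In big-endian order the high byte comes first in memory.
So the memory order matches the most-significant-first order: 3A 0F.

3A 0F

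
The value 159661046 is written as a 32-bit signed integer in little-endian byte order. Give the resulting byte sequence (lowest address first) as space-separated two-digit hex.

159661046 in hexadecimal, padded to 32 bits, is 0x09843BF6.
Split into bytes (most-significant first): 09 84 3B F6.
Little-endian stores the least-significant byte at the lowest address.
So at ascending addresses the bytes are F6 3B 84 09.

F6 3B 84 09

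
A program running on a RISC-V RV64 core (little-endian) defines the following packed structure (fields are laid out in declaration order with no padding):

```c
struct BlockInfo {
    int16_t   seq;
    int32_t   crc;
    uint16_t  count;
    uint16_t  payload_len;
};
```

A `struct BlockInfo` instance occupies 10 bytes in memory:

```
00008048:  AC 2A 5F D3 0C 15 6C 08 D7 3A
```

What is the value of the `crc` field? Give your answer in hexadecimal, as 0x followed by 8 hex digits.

0x150CD35F

`crc` follows `seq` (2 bytes), so it starts at byte offset 2 and occupies 4 bytes.
Bytes at offsets 2..5: 5F D3 0C 15.
Little-endian stores the least-significant byte at the lowest address.
Reassemble most-significant byte first: 15 0C D3 5F → 0x150CD35F.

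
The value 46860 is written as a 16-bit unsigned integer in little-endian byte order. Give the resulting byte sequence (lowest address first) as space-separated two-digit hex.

0C B7

46860 in hexadecimal, padded to 16 bits, is 0xB70C.
Split into bytes (most-significant first): B7 0C.
In little-endian order the low byte comes first in memory.
So at ascending addresses the bytes are 0C B7.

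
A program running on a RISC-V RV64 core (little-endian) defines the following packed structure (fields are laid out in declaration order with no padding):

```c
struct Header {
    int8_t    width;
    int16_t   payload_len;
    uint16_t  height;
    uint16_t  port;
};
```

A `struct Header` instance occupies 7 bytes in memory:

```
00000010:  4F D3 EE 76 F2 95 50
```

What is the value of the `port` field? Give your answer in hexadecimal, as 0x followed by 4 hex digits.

0x5095

`port` follows `width` (1 B), `payload_len` (2 B), `height` (2 B), so it starts at offset 1 + 2 + 2 = 5 and occupies 2 bytes.
Bytes at offsets 5..6: 95 50.
In little-endian order the low byte comes first in memory.
Reassemble most-significant byte first: 50 95 → 0x5095.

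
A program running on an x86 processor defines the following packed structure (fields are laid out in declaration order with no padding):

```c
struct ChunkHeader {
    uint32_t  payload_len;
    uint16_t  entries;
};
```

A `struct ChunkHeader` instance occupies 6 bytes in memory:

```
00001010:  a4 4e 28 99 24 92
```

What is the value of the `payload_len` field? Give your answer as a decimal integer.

2569555620

`payload_len` is the first field, at byte offset 0, occupying 4 bytes.
Bytes at offsets 0..3: A4 4E 28 99.
Little-endian stores the least-significant byte at the lowest address.
Reassemble most-significant byte first: 99 28 4E A4 → 0x99284EA4.
0x99284EA4 = 2569555620.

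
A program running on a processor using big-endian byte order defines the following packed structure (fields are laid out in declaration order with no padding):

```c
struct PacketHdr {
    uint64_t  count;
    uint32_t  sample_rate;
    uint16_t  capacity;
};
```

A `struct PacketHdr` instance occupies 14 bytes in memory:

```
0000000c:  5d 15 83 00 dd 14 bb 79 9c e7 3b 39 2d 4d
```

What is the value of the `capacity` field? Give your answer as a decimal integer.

`capacity` follows `count` (8 B), `sample_rate` (4 B), so it starts at offset 8 + 4 = 12 and occupies 2 bytes.
Bytes at offsets 12..13: 2D 4D.
In big-endian order the high byte comes first in memory.
The bytes are already most-significant first: 0x2D4D.
0x2D4D = 11597.

11597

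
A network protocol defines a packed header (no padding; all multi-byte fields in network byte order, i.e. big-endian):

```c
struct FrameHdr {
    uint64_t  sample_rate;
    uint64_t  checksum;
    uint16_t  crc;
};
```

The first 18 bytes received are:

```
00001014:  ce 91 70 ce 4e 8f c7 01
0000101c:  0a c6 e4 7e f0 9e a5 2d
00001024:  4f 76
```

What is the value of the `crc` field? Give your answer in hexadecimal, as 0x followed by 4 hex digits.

`crc` follows `sample_rate` (8 B), `checksum` (8 B), so it starts at offset 8 + 8 = 16 and occupies 2 bytes.
Bytes at offsets 16..17: 4F 76.
Big-endian: lowest address holds the most-significant byte.
The bytes are already most-significant first: 0x4F76.

0x4F76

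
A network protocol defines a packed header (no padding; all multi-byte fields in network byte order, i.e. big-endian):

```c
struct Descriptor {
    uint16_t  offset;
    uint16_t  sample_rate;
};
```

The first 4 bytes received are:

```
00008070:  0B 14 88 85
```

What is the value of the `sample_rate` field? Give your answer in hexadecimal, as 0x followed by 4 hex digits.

0x8885

`sample_rate` follows `offset` (2 bytes), so it starts at byte offset 2 and occupies 2 bytes.
Bytes at offsets 2..3: 88 85.
Big-endian stores the most-significant byte at the lowest address.
The bytes are already most-significant first: 0x8885.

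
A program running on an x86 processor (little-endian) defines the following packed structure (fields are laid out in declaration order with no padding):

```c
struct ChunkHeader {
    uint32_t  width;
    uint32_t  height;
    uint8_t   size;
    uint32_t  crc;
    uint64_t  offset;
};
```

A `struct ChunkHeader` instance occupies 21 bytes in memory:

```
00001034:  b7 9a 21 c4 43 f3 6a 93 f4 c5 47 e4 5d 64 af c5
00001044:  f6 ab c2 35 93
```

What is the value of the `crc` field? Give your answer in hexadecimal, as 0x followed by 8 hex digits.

`crc` follows `width` (4 B), `height` (4 B), `size` (1 B), so it starts at offset 4 + 4 + 1 = 9 and occupies 4 bytes.
Bytes at offsets 9..12: C5 47 E4 5D.
Little-endian stores the least-significant byte at the lowest address.
Reassemble most-significant byte first: 5D E4 47 C5 → 0x5DE447C5.

0x5DE447C5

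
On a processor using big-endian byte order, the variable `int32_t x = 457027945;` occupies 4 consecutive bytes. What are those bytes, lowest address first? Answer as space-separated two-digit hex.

1B 3D B1 69

457027945 in hexadecimal, padded to 32 bits, is 0x1B3DB169.
Split into bytes (most-significant first): 1B 3D B1 69.
In big-endian order the high byte comes first in memory.
So the memory order matches the most-significant-first order: 1B 3D B1 69.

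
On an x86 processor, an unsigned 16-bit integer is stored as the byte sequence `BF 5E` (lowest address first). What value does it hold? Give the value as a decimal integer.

In little-endian order the low byte comes first in memory.
Reassemble most-significant byte first: 5E BF → 0x5EBF.
0x5EBF = 24255.

24255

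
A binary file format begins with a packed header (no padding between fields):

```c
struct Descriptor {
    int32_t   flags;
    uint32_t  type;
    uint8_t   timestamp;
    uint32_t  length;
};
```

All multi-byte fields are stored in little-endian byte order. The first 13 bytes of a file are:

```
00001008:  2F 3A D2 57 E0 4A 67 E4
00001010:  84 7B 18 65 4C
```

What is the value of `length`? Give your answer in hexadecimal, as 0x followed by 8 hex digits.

0x4C65187B

`length` follows `flags` (4 B), `type` (4 B), `timestamp` (1 B), so it starts at offset 4 + 4 + 1 = 9 and occupies 4 bytes.
Bytes at offsets 9..12: 7B 18 65 4C.
Little-endian stores the least-significant byte at the lowest address.
Reassemble most-significant byte first: 4C 65 18 7B → 0x4C65187B.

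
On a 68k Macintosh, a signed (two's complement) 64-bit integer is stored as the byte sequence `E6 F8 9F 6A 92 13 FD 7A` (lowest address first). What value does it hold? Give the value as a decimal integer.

-1803516370695750278

Big-endian stores the most-significant byte at the lowest address.
The bytes are already most-significant first: 0xE6F89F6A9213FD7A.
Top bit is set, so as a signed 64-bit value this is 0xE6F89F6A9213FD7A − 2^64 = -1803516370695750278.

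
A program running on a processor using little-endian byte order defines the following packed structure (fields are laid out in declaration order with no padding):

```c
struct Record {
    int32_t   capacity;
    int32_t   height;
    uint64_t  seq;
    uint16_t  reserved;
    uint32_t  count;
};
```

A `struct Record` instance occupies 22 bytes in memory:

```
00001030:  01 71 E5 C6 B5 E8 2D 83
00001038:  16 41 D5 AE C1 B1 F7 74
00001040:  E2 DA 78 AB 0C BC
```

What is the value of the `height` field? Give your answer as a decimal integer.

`height` follows `capacity` (4 bytes), so it starts at byte offset 4 and occupies 4 bytes.
Bytes at offsets 4..7: B5 E8 2D 83.
Little-endian stores the least-significant byte at the lowest address.
Reassemble most-significant byte first: 83 2D E8 B5 → 0x832DE8B5.
Top bit is set, so as a signed 32-bit value this is 0x832DE8B5 − 2^32 = -2094143307.

-2094143307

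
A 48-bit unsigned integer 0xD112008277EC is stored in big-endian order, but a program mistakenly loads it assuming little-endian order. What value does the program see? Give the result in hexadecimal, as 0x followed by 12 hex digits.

Stored big-endian, the bytes at ascending addresses are D1 12 00 82 77 EC.
Read back as little-endian, the first byte is least significant, giving 0xEC77820012D1.

0xEC77820012D1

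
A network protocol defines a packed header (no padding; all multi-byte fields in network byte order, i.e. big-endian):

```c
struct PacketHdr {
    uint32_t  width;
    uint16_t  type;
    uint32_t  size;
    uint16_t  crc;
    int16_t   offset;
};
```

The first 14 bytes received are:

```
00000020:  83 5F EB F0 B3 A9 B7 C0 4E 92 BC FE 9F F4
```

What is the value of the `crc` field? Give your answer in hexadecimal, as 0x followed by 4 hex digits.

`crc` follows `width` (4 B), `type` (2 B), `size` (4 B), so it starts at offset 4 + 2 + 4 = 10 and occupies 2 bytes.
Bytes at offsets 10..11: BC FE.
Big-endian: lowest address holds the most-significant byte.
The bytes are already most-significant first: 0xBCFE.

0xBCFE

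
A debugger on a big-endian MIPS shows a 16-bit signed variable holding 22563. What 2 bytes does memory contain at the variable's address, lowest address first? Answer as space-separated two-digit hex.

22563 in hexadecimal, padded to 16 bits, is 0x5823.
Split into bytes (most-significant first): 58 23.
Big-endian: lowest address holds the most-significant byte.
So the memory order matches the most-significant-first order: 58 23.

58 23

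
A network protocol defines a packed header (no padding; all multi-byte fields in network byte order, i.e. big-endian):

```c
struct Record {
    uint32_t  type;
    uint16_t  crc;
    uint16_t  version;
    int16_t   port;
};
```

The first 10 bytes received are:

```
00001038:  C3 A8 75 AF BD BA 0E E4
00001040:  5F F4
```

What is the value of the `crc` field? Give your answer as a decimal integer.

48570

`crc` follows `type` (4 bytes), so it starts at byte offset 4 and occupies 2 bytes.
Bytes at offsets 4..5: BD BA.
Big-endian stores the most-significant byte at the lowest address.
The bytes are already most-significant first: 0xBDBA.
0xBDBA = 48570.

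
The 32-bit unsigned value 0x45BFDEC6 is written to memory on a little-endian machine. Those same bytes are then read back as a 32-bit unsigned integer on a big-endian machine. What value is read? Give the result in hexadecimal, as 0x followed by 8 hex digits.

Stored little-endian, the bytes at ascending addresses are C6 DE BF 45.
Read back as big-endian, the last byte is least significant, giving 0xC6DEBF45.

0xC6DEBF45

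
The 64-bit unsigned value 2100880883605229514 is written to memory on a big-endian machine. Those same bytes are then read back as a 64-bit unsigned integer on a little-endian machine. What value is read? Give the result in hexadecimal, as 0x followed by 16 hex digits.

2100880883605229514 in 64-bit hexadecimal is 0x1D27D4085EB2CFCA.
Stored big-endian, the bytes at ascending addresses are 1D 27 D4 08 5E B2 CF CA.
Read back as little-endian, the first byte is least significant, giving 0xCACFB25E08D4271D.

0xCACFB25E08D4271D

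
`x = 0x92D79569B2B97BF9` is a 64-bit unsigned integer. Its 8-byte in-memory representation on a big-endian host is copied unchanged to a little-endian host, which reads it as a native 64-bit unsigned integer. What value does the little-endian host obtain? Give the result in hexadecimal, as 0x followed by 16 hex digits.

0xF97BB9B26995D792

Stored big-endian, the bytes at ascending addresses are 92 D7 95 69 B2 B9 7B F9.
Read back as little-endian, the first byte is least significant, giving 0xF97BB9B26995D792.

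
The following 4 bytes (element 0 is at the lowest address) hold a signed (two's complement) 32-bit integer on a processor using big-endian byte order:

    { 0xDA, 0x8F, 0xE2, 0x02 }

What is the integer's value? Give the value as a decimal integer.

Big-endian: lowest address holds the most-significant byte.
The bytes are already most-significant first: 0xDA8FE202.
Top bit is set, so as a signed 32-bit value this is 0xDA8FE202 − 2^32 = -628104702.

-628104702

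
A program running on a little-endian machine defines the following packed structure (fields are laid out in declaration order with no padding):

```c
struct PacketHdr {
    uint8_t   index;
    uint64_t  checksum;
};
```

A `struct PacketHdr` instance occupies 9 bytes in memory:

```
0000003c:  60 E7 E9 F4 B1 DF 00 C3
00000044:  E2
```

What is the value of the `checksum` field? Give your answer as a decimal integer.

16339904833793616359

`checksum` follows `index` (1 byte), so it starts at byte offset 1 and occupies 8 bytes.
Bytes at offsets 1..8: E7 E9 F4 B1 DF 00 C3 E2.
In little-endian order the low byte comes first in memory.
Reassemble most-significant byte first: E2 C3 00 DF B1 F4 E9 E7 → 0xE2C300DFB1F4E9E7.
0xE2C300DFB1F4E9E7 = 16339904833793616359.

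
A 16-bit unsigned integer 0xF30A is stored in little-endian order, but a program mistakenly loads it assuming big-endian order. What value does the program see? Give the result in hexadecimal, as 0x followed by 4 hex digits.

Stored little-endian, the bytes at ascending addresses are 0A F3.
Read back as big-endian, the last byte is least significant, giving 0x0AF3.

0x0AF3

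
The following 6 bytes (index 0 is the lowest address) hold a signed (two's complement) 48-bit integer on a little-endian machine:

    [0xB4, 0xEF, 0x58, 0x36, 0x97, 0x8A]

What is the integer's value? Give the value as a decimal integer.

In little-endian order the low byte comes first in memory.
Reassemble most-significant byte first: 8A 97 36 58 EF B4 → 0x8A973658EFB4.
Top bit is set, so as a signed 48-bit value this is 0x8A973658EFB4 − 2^48 = -129092920217676.

-129092920217676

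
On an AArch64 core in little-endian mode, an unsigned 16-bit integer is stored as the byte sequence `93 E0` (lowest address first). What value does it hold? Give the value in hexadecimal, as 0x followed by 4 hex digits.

Little-endian stores the least-significant byte at the lowest address.
Reassemble most-significant byte first: E0 93 → 0xE093.

0xE093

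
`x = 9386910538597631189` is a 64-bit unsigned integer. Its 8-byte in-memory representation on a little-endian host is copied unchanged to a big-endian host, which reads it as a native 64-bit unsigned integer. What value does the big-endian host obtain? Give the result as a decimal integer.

9386910538597631189 in 64-bit hexadecimal is 0x824501669F7B84D5.
Stored little-endian, the bytes at ascending addresses are D5 84 7B 9F 66 01 45 82.
Read back as big-endian, the last byte is least significant, giving 0xD5847B9F66014582.
0xD5847B9F66014582 = 15385558151545832834.

15385558151545832834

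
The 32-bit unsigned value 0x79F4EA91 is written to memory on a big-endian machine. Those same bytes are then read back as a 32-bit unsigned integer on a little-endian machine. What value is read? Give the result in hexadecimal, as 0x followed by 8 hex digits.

0x91EAF479

Stored big-endian, the bytes at ascending addresses are 79 F4 EA 91.
Read back as little-endian, the first byte is least significant, giving 0x91EAF479.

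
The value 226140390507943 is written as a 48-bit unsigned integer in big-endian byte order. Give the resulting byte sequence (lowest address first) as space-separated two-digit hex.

226140390507943 in hexadecimal, padded to 48 bits, is 0xCDAC69A545A7.
Split into bytes (most-significant first): CD AC 69 A5 45 A7.
Big-endian: lowest address holds the most-significant byte.
So the memory order matches the most-significant-first order: CD AC 69 A5 45 A7.

CD AC 69 A5 45 A7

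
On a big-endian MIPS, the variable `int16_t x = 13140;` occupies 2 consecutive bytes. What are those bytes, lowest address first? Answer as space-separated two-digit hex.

33 54

13140 in hexadecimal, padded to 16 bits, is 0x3354.
Split into bytes (most-significant first): 33 54.
Big-endian: lowest address holds the most-significant byte.
So the memory order matches the most-significant-first order: 33 54.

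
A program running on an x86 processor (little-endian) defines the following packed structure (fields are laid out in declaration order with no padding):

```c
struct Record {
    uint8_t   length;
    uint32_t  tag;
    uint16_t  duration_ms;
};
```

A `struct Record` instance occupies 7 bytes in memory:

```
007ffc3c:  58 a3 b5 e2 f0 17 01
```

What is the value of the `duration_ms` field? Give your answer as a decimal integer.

279

`duration_ms` follows `length` (1 B), `tag` (4 B), so it starts at offset 1 + 4 = 5 and occupies 2 bytes.
Bytes at offsets 5..6: 17 01.
In little-endian order the low byte comes first in memory.
Reassemble most-significant byte first: 01 17 → 0x0117.
0x0117 = 279.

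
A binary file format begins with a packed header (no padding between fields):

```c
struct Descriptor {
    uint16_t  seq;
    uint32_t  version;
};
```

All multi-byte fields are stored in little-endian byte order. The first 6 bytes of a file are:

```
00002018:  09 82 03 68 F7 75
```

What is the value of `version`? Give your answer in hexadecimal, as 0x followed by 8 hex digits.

0x75F76803

`version` follows `seq` (2 bytes), so it starts at byte offset 2 and occupies 4 bytes.
Bytes at offsets 2..5: 03 68 F7 75.
In little-endian order the low byte comes first in memory.
Reassemble most-significant byte first: 75 F7 68 03 → 0x75F76803.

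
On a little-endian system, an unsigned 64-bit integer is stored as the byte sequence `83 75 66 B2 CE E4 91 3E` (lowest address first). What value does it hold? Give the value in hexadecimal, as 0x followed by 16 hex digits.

0x3E91E4CEB2667583

Little-endian: lowest address holds the least-significant byte.
Reassemble most-significant byte first: 3E 91 E4 CE B2 66 75 83 → 0x3E91E4CEB2667583.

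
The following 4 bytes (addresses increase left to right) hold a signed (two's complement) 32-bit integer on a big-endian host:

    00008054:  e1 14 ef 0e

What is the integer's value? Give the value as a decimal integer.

Big-endian: lowest address holds the most-significant byte.
The bytes are already most-significant first: 0xE114EF0E.
Top bit is set, so as a signed 32-bit value this is 0xE114EF0E − 2^32 = -518721778.

-518721778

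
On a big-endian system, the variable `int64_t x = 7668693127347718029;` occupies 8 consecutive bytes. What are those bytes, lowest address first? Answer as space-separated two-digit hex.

7668693127347718029 in hexadecimal, padded to 64 bits, is 0x6A6CABC4D30A478D.
Split into bytes (most-significant first): 6A 6C AB C4 D3 0A 47 8D.
In big-endian order the high byte comes first in memory.
So the memory order matches the most-significant-first order: 6A 6C AB C4 D3 0A 47 8D.

6A 6C AB C4 D3 0A 47 8D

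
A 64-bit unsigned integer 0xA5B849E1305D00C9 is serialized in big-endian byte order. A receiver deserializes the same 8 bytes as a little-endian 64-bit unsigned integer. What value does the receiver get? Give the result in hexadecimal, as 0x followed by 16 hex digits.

0xC9005D30E149B8A5

Stored big-endian, the bytes at ascending addresses are A5 B8 49 E1 30 5D 00 C9.
Read back as little-endian, the first byte is least significant, giving 0xC9005D30E149B8A5.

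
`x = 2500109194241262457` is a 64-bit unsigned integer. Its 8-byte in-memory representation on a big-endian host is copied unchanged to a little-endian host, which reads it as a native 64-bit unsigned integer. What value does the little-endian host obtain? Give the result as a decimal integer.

8737951835445047842

2500109194241262457 in 64-bit hexadecimal is 0x22B22C10E6704379.
Stored big-endian, the bytes at ascending addresses are 22 B2 2C 10 E6 70 43 79.
Read back as little-endian, the first byte is least significant, giving 0x794370E6102CB222.
0x794370E6102CB222 = 8737951835445047842.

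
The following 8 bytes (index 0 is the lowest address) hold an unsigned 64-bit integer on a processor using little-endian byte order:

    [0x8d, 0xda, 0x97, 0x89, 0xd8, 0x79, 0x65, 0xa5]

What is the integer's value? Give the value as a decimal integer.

In little-endian order the low byte comes first in memory.
Reassemble most-significant byte first: A5 65 79 D8 89 97 DA 8D → 0xA56579D88997DA8D.
0xA56579D88997DA8D = 11918065959834213005.

11918065959834213005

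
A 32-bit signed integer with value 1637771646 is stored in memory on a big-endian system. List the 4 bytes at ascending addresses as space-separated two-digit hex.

1637771646 in hexadecimal, padded to 32 bits, is 0x619E697E.
Split into bytes (most-significant first): 61 9E 69 7E.
Big-endian: lowest address holds the most-significant byte.
So the memory order matches the most-significant-first order: 61 9E 69 7E.

61 9E 69 7E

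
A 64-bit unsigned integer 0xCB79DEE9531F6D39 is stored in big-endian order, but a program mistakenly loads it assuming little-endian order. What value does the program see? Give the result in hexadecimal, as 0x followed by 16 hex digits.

Stored big-endian, the bytes at ascending addresses are CB 79 DE E9 53 1F 6D 39.
Read back as little-endian, the first byte is least significant, giving 0x396D1F53E9DE79CB.

0x396D1F53E9DE79CB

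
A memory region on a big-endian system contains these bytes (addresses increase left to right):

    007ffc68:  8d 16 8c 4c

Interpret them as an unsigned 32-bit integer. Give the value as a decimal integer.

Big-endian stores the most-significant byte at the lowest address.
The bytes are already most-significant first: 0x8D168C4C.
0x8D168C4C = 2367065164.

2367065164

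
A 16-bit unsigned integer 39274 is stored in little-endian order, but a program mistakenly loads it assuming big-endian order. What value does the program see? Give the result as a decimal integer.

39274 in 16-bit hexadecimal is 0x996A.
Stored little-endian, the bytes at ascending addresses are 6A 99.
Read back as big-endian, the last byte is least significant, giving 0x6A99.
0x6A99 = 27289.

27289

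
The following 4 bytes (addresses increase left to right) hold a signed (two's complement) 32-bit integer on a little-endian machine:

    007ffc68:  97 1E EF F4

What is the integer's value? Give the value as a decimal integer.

-185655657

Little-endian: lowest address holds the least-significant byte.
Reassemble most-significant byte first: F4 EF 1E 97 → 0xF4EF1E97.
Top bit is set, so as a signed 32-bit value this is 0xF4EF1E97 − 2^32 = -185655657.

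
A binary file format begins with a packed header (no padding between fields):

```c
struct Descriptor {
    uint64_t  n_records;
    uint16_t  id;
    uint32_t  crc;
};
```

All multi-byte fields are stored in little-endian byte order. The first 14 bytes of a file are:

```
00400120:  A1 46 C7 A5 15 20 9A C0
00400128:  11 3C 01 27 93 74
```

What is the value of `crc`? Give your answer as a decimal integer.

1955800833

`crc` follows `n_records` (8 B), `id` (2 B), so it starts at offset 8 + 2 = 10 and occupies 4 bytes.
Bytes at offsets 10..13: 01 27 93 74.
Little-endian: lowest address holds the least-significant byte.
Reassemble most-significant byte first: 74 93 27 01 → 0x74932701.
0x74932701 = 1955800833.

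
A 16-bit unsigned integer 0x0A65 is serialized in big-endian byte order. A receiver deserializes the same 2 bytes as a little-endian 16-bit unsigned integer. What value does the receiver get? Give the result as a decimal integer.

25866

Stored big-endian, the bytes at ascending addresses are 0A 65.
Read back as little-endian, the first byte is least significant, giving 0x650A.
0x650A = 25866.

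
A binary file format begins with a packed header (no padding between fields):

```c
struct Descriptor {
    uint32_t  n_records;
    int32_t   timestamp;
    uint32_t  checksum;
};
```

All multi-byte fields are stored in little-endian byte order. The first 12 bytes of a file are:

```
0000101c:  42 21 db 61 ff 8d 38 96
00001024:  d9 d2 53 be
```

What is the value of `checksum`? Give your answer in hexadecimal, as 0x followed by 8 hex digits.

`checksum` follows `n_records` (4 B), `timestamp` (4 B), so it starts at offset 4 + 4 = 8 and occupies 4 bytes.
Bytes at offsets 8..11: D9 D2 53 BE.
Little-endian stores the least-significant byte at the lowest address.
Reassemble most-significant byte first: BE 53 D2 D9 → 0xBE53D2D9.

0xBE53D2D9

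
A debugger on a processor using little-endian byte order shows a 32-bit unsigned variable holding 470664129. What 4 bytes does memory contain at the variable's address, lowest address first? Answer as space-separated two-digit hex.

470664129 in hexadecimal, padded to 32 bits, is 0x1C0DC3C1.
Split into bytes (most-significant first): 1C 0D C3 C1.
In little-endian order the low byte comes first in memory.
So at ascending addresses the bytes are C1 C3 0D 1C.

C1 C3 0D 1C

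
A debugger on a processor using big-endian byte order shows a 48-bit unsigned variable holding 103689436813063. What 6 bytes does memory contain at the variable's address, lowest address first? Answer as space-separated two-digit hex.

103689436813063 in hexadecimal, padded to 48 bits, is 0x5E4E140C5707.
Split into bytes (most-significant first): 5E 4E 14 0C 57 07.
In big-endian order the high byte comes first in memory.
So the memory order matches the most-significant-first order: 5E 4E 14 0C 57 07.

5E 4E 14 0C 57 07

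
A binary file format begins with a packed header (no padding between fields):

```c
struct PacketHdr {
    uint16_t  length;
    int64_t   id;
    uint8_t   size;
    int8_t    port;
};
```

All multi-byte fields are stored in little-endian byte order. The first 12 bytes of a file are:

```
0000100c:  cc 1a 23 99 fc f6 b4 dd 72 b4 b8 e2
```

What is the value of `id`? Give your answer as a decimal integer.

`id` follows `length` (2 bytes), so it starts at byte offset 2 and occupies 8 bytes.
Bytes at offsets 2..9: 23 99 FC F6 B4 DD 72 B4.
Little-endian: lowest address holds the least-significant byte.
Reassemble most-significant byte first: B4 72 DD B4 F6 FC 99 23 → 0xB472DDB4F6FC9923.
Top bit is set, so as a signed 64-bit value this is 0xB472DDB4F6FC9923 − 2^64 = -5444045230229907165.

-5444045230229907165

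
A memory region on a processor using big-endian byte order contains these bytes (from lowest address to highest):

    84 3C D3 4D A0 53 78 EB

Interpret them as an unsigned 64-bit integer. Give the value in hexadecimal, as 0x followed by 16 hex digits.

Big-endian: lowest address holds the most-significant byte.
The bytes are already most-significant first: 0x843CD34DA05378EB.

0x843CD34DA05378EB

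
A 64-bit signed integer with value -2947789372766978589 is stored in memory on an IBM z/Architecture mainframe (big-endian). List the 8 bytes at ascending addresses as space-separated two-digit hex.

Two's complement of -2947789372766978589 in 64 bits: 2947789372766978589 = 0x28E8A6D10472821D; invert → 0xD717592EFB8D7DE2; add 1 → 0xD717592EFB8D7DE3.
Split into bytes (most-significant first): D7 17 59 2E FB 8D 7D E3.
In big-endian order the high byte comes first in memory.
So the memory order matches the most-significant-first order: D7 17 59 2E FB 8D 7D E3.

D7 17 59 2E FB 8D 7D E3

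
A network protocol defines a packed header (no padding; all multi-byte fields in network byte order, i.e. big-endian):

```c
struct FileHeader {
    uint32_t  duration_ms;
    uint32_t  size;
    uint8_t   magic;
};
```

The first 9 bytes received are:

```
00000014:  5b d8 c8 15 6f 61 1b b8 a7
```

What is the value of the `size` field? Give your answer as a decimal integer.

`size` follows `duration_ms` (4 bytes), so it starts at byte offset 4 and occupies 4 bytes.
Bytes at offsets 4..7: 6F 61 1B B8.
Big-endian stores the most-significant byte at the lowest address.
The bytes are already most-significant first: 0x6F611BB8.
0x6F611BB8 = 1868635064.

1868635064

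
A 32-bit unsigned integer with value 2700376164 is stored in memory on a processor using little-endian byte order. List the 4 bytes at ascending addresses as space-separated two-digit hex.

2700376164 in hexadecimal, padded to 32 bits, is 0xA0F47864.
Split into bytes (most-significant first): A0 F4 78 64.
Little-endian stores the least-significant byte at the lowest address.
So at ascending addresses the bytes are 64 78 F4 A0.

64 78 F4 A0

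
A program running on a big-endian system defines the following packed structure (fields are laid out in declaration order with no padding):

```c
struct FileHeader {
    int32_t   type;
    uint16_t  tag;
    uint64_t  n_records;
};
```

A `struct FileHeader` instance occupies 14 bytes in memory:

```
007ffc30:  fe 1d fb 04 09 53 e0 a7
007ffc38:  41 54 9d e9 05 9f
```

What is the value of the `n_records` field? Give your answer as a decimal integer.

`n_records` follows `type` (4 B), `tag` (2 B), so it starts at offset 4 + 2 = 6 and occupies 8 bytes.
Bytes at offsets 6..13: E0 A7 41 54 9D E9 05 9F.
Big-endian: lowest address holds the most-significant byte.
The bytes are already most-significant first: 0xE0A741549DE9059F.
0xE0A741549DE9059F = 16187979217288889759.

16187979217288889759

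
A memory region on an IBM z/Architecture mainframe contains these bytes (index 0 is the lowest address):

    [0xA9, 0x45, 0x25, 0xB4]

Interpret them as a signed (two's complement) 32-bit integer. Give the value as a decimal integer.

-1455086156

Big-endian stores the most-significant byte at the lowest address.
The bytes are already most-significant first: 0xA94525B4.
Top bit is set, so as a signed 32-bit value this is 0xA94525B4 − 2^32 = -1455086156.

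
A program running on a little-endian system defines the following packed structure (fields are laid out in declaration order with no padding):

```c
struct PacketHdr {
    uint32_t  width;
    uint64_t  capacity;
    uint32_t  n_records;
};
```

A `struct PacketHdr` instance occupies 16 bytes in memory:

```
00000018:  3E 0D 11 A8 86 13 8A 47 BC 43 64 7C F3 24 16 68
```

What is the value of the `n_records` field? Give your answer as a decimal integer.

1746281715

`n_records` follows `width` (4 B), `capacity` (8 B), so it starts at offset 4 + 8 = 12 and occupies 4 bytes.
Bytes at offsets 12..15: F3 24 16 68.
In little-endian order the low byte comes first in memory.
Reassemble most-significant byte first: 68 16 24 F3 → 0x681624F3.
0x681624F3 = 1746281715.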